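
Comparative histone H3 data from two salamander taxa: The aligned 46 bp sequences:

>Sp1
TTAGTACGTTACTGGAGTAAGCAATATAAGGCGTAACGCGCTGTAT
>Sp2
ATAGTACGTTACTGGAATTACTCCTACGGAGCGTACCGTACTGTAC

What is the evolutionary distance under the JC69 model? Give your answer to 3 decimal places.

The sequences differ at 15 of 46 sites, so p = 15/46 ≈ 0.326087.
d = −(3/4) ln(1 − 4p/3) = −0.75 ln(1 − 0.434783) = −0.75 ln(0.565217)
  = −0.75 × (-0.570546) = 0.427910 substitutions/site.

0.428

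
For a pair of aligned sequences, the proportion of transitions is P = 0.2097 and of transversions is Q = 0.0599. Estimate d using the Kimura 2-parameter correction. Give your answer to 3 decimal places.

0.358

Under the Kimura two-parameter model, d = −½ ln(1 − 2P − Q) − ¼ ln(1 − 2Q).
1 − 2P − Q = 0.5207, giving −½ ln(0.5207) = 0.326291.
1 − 2Q = 0.8802, giving −¼ ln(0.8802) = 0.031902.
d = 0.326291 + 0.031902 = 0.358193.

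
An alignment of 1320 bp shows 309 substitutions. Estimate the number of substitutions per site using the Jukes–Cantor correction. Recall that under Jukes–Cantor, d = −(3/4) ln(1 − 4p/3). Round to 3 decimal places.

0.281

p = 309/1320 ≈ 0.234091.
d = −(3/4) ln(1 − 4p/3) = −0.75 ln(1 − 0.312121) = −0.75 ln(0.687879)
  = −0.75 × (-0.374142) = 0.280607 substitutions/site.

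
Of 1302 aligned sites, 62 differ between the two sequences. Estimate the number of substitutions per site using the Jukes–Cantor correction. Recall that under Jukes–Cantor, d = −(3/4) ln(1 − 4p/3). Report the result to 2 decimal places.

0.05

p = 62/1302 ≈ 0.047619.
d = −(3/4) ln(1 − 4p/3) = −0.75 ln(1 − 0.063492) = −0.75 ln(0.936508)
  = −0.75 × (-0.065597) = 0.049198 substitutions/site.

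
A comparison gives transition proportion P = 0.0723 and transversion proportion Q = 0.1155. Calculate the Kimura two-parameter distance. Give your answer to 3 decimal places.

Under the Kimura two-parameter model, d = −½ ln(1 − 2P − Q) − ¼ ln(1 − 2Q).
1 − 2P − Q = 0.7399, giving −½ ln(0.7399) = 0.150620.
1 − 2Q = 0.769, giving −¼ ln(0.769) = 0.065666.
d = 0.150620 + 0.065666 = 0.216286.

0.216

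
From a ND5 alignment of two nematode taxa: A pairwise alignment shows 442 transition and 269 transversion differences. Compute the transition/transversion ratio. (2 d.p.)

R = 442/269 = 1.643122… ≈ 1.64 (to 2 d.p.).

1.64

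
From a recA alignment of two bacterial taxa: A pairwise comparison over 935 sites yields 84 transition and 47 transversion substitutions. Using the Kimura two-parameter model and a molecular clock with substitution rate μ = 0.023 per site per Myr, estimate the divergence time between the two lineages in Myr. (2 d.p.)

3.42

P = 84/935 ≈ 0.08984 and Q = 47/935 ≈ 0.050267.
Under the Kimura two-parameter model, d = −½ ln(1 − 2P − Q) − ¼ ln(1 − 2Q).
1 − 2P − Q = 0.770053, giving −½ ln(0.770053) = 0.130648.
1 − 2Q = 0.899466, giving −¼ ln(0.899466) = 0.026489.
d = 0.130648 + 0.026489 = 0.157137.
Under a molecular clock d = 2μt, so t = d/(2μ) = 0.157137 / (2 × 0.023) = 3.42 Myr.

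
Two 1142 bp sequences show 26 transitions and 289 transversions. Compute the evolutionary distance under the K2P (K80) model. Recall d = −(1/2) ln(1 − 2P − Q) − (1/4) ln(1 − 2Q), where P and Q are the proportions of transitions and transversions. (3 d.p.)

P = 26/1142 ≈ 0.022767 and Q = 289/1142 ≈ 0.253065.
Under the Kimura two-parameter model, d = −½ ln(1 − 2P − Q) − ¼ ln(1 − 2Q).
1 − 2P − Q = 0.701401, giving −½ ln(0.701401) = 0.177338.
1 − 2Q = 0.49387, giving −¼ ln(0.49387) = 0.176371.
d = 0.177338 + 0.176371 = 0.353709.

0.354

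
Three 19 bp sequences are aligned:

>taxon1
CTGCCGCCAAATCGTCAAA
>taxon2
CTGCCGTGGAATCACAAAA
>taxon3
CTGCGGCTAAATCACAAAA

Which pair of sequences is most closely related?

taxon2 and taxon3

taxon1–taxon2: 6/19 differ, p = 0.316, d = 0.410.
taxon1–taxon3: 5/19 differ, p = 0.263, d = 0.324.
taxon2–taxon3: 4/19 differ, p = 0.211, d = 0.247.
The smallest distance is between taxon2 and taxon3.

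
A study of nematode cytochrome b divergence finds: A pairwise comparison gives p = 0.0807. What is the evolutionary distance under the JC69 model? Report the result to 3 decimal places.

0.085

d = −(3/4) ln(1 − 4p/3) = −0.75 ln(1 − 0.1076) = −0.75 ln(0.8924)
  = −0.75 × (-0.113841) = 0.085381 substitutions/site.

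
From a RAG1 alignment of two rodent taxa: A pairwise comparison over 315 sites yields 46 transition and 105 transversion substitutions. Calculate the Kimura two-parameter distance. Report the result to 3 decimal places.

P = 46/315 ≈ 0.146032 and Q = 105/315 ≈ 0.333333.
Under the Kimura two-parameter model, d = −½ ln(1 − 2P − Q) − ¼ ln(1 − 2Q).
1 − 2P − Q = 0.374603, giving −½ ln(0.374603) = 0.490944.
1 − 2Q = 0.333334, giving −¼ ln(0.333334) = 0.274653.
d = 0.490944 + 0.274653 = 0.765597.

0.766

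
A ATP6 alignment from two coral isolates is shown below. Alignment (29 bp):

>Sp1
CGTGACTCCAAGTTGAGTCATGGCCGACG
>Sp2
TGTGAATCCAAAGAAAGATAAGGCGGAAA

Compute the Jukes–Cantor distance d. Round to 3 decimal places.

0.602

The sequences differ at 12 of 29 sites, so p = 12/29 ≈ 0.413793.
d = −(3/4) ln(1 − 4p/3) = −0.75 ln(1 − 0.551724) = −0.75 ln(0.448276)
  = −0.75 × (-0.802346) = 0.601760 substitutions/site.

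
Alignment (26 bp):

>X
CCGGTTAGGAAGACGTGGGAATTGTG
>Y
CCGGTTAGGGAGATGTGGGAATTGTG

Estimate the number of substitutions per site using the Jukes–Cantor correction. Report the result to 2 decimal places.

The sequences differ at 2 of 26 sites (10, 14), so p = 2/26 ≈ 0.076923.
d = −(3/4) ln(1 − 4p/3) = −0.75 ln(1 − 0.102564) = −0.75 ln(0.897436)
  = −0.75 × (-0.108213) = 0.081160 substitutions/site.

0.08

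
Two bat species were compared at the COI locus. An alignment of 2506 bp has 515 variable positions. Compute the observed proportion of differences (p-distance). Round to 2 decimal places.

0.21

p = 515/2506 = 0.205506… ≈ 0.21 (to 2 d.p.).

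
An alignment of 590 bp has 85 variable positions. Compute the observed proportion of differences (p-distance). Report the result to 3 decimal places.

0.144

p = 85/590 = 0.144067… ≈ 0.144 (to 3 d.p.).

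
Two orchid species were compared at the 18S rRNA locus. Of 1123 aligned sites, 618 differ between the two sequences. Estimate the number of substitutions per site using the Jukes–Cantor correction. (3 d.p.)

0.992

p = 618/1123 ≈ 0.550312.
d = −(3/4) ln(1 − 4p/3) = −0.75 ln(1 − 0.733749) = −0.75 ln(0.266251)
  = −0.75 × (-1.323316) = 0.992487 substitutions/site.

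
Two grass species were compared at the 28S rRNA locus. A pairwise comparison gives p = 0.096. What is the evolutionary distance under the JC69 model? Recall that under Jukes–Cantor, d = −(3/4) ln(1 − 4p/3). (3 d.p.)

0.103

d = −(3/4) ln(1 − 4p/3) = −0.75 ln(1 − 0.128) = −0.75 ln(0.872)
  = −0.75 × (-0.136966) = 0.102725 substitutions/site.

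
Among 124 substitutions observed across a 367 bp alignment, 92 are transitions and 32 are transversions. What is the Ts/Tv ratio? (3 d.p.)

R = 92/32 = 2.875.

2.875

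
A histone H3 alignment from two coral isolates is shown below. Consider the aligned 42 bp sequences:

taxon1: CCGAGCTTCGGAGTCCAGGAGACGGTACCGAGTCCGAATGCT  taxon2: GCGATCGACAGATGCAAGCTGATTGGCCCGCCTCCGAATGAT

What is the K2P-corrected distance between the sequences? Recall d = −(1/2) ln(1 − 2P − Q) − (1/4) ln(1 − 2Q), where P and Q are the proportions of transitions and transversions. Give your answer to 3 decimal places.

Of 42 sites, 2 differences are transitions and 15 are transversions, so P = 2/42 ≈ 0.047619 and Q = 15/42 ≈ 0.357143.
Under the Kimura two-parameter model, d = −½ ln(1 − 2P − Q) − ¼ ln(1 − 2Q).
1 − 2P − Q = 0.547619, giving −½ ln(0.547619) = 0.301088.
1 − 2Q = 0.285714, giving −¼ ln(0.285714) = 0.313191.
d = 0.301088 + 0.313191 = 0.614279.

0.614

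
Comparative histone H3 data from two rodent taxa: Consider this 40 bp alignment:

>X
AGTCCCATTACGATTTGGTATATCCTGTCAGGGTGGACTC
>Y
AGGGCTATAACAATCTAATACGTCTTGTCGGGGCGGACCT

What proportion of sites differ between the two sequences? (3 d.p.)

0.375

The sequences differ at 15 of 40 positions.
p = 15/40 = 0.375.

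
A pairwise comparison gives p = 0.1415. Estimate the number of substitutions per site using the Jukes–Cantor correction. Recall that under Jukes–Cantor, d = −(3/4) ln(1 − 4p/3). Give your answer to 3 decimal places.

0.157

d = −(3/4) ln(1 − 4p/3) = −0.75 ln(1 − 0.188667) = −0.75 ln(0.811333)
  = −0.75 × (-0.209077) = 0.156808 substitutions/site.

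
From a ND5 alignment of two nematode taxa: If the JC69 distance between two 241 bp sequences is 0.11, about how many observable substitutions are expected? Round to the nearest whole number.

25

Invert JC69: p = (3/4)(1 − e^(−4d/3)) = 0.75 × (1 − e^(-0.146667)) = 0.75 × (1 − 0.863582) = 0.102314.
Expected differing sites = pL ≈ 0.102314 × 241 = 24.657674 ≈ 25.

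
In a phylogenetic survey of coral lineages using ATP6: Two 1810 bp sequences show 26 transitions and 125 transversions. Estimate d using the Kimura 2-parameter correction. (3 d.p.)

P = 26/1810 ≈ 0.014365 and Q = 125/1810 ≈ 0.069061.
Under the Kimura two-parameter model, d = −½ ln(1 − 2P − Q) − ¼ ln(1 − 2Q).
1 − 2P − Q = 0.902209, giving −½ ln(0.902209) = 0.051455.
1 − 2Q = 0.861878, giving −¼ ln(0.861878) = 0.037160.
d = 0.051455 + 0.037160 = 0.088615.

0.089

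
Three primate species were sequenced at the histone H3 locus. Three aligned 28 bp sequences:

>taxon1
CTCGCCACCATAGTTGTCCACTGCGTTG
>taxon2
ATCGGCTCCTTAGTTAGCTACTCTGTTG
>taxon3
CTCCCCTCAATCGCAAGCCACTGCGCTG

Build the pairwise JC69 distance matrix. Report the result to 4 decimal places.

d(taxon1,taxon2) = 0.4197, d(taxon1,taxon3) = 0.4197, d(taxon2,taxon3) = 0.6355

taxon1–taxon2: 9/28 sites differ → p ≈ 0.321429, d = −0.75 ln(1 − 0.428572) = 0.419713 ≈ 0.4197.
taxon1–taxon3: 9/28 sites differ → p ≈ 0.321429, d = −0.75 ln(1 − 0.428572) = 0.419713 ≈ 0.4197.
taxon2–taxon3: 12/28 sites differ → p ≈ 0.428571, d = −0.75 ln(1 − 0.571428) = 0.635472 ≈ 0.6355.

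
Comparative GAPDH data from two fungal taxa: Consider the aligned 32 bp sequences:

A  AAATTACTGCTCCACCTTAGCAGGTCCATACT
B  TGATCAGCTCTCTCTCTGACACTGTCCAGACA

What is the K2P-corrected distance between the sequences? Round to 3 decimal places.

0.825

Of 32 sites, 5 differences are transitions and 11 are transversions, so P = 5/32 = 0.15625 and Q = 11/32 = 0.34375.
Under the Kimura two-parameter model, d = −½ ln(1 − 2P − Q) − ¼ ln(1 − 2Q).
1 − 2P − Q = 0.34375, giving −½ ln(0.34375) = 0.533920.
1 − 2Q = 0.3125, giving −¼ ln(0.3125) = 0.290788.
d = 0.533920 + 0.290788 = 0.824708.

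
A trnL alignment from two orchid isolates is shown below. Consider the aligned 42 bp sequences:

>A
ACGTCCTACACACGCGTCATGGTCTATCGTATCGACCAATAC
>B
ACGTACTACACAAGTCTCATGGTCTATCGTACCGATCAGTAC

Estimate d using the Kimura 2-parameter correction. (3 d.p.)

0.190

Of 42 sites, 4 differences are transitions and 3 are transversions, so P = 4/42 ≈ 0.095238 and Q = 3/42 ≈ 0.071429.
Under the Kimura two-parameter model, d = −½ ln(1 − 2P − Q) − ¼ ln(1 − 2Q).
1 − 2P − Q = 0.738095, giving −½ ln(0.738095) = 0.151841.
1 − 2Q = 0.857142, giving −¼ ln(0.857142) = 0.038538.
d = 0.151841 + 0.038538 = 0.190379.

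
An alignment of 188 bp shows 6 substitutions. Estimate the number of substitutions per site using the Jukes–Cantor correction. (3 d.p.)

p = 6/188 ≈ 0.031915.
d = −(3/4) ln(1 − 4p/3) = −0.75 ln(1 − 0.042553) = −0.75 ln(0.957447)
  = −0.75 × (-0.043485) = 0.032614 substitutions/site.

0.033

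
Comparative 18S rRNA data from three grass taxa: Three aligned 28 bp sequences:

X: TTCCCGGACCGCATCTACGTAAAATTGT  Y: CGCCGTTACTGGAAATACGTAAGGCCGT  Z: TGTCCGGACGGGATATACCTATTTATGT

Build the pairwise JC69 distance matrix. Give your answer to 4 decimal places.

d(X,Y) = 0.7238, d(X,Z) = 0.4850, d(Y,Z) = 0.7238

X–Y: 13/28 sites differ → p ≈ 0.464286, d = −0.75 ln(1 − 0.619048) = 0.723811 ≈ 0.7238.
X–Z: 10/28 sites differ → p ≈ 0.357143, d = −0.75 ln(1 − 0.476191) = 0.484971 ≈ 0.4850.
Y–Z: 13/28 sites differ → p ≈ 0.464286, d = −0.75 ln(1 − 0.619048) = 0.723811 ≈ 0.7238.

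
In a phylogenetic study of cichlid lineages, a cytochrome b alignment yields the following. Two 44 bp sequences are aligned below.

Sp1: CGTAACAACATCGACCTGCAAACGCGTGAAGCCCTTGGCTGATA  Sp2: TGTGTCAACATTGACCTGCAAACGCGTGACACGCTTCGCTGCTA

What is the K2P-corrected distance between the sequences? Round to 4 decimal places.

Of 44 sites, 4 differences are transitions and 5 are transversions, so P = 4/44 ≈ 0.090909 and Q = 5/44 ≈ 0.113636.
Under the Kimura two-parameter model, d = −½ ln(1 − 2P − Q) − ¼ ln(1 − 2Q).
1 − 2P − Q = 0.704546, giving −½ ln(0.704546) = 0.175101.
1 − 2Q = 0.772728, giving −¼ ln(0.772728) = 0.064457.
d = 0.175101 + 0.064457 = 0.239558.

0.2396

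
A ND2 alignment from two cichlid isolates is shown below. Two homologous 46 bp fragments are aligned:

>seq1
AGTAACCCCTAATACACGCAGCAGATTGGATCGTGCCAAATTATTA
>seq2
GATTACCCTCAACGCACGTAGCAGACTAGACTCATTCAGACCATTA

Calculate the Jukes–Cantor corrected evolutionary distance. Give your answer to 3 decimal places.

0.600

The sequences differ at 19 of 46 sites, so p = 19/46 ≈ 0.413043.
d = −(3/4) ln(1 − 4p/3) = −0.75 ln(1 − 0.550724) = −0.75 ln(0.449276)
  = −0.75 × (-0.800118) = 0.600089 substitutions/site.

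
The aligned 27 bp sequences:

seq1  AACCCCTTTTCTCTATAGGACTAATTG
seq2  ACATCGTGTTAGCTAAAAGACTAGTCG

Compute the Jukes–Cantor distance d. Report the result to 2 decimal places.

0.59

The sequences differ at 11 of 27 sites, so p = 11/27 ≈ 0.407407.
d = −(3/4) ln(1 − 4p/3) = −0.75 ln(1 − 0.543209) = −0.75 ln(0.456791)
  = −0.75 × (-0.783529) = 0.587647 substitutions/site.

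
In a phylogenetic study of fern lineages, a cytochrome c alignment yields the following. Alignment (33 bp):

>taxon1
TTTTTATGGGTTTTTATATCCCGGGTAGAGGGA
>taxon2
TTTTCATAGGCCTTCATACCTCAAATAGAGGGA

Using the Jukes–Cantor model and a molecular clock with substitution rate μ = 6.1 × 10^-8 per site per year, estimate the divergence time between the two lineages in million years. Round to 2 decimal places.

The sequences differ at 10 of 33 sites (5, 8, 11, 12, 15, 19, 21, 23, 24, 25), so p = 10/33 ≈ 0.30303.
d = −(3/4) ln(1 − 4p/3) = −0.75 ln(1 − 0.40404) = −0.75 ln(0.59596)
  = −0.75 × (-0.517582) = 0.388187 substitutions/site.
Under a molecular clock d = 2μt, so t = d/(2μ) = 0.388187 / (2 × 6.1 × 10^-8) = 3.18 million years.

3.18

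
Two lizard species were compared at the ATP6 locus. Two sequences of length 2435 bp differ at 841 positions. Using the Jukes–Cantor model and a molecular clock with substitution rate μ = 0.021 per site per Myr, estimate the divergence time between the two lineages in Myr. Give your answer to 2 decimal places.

11.02

p = 841/2435 ≈ 0.34538.
d = −(3/4) ln(1 − 4p/3) = −0.75 ln(1 − 0.460507) = −0.75 ln(0.539493)
  = −0.75 × (-0.617125) = 0.462844 substitutions/site.
Under a molecular clock d = 2μt, so t = d/(2μ) = 0.462844 / (2 × 0.021) = 11.02 Myr.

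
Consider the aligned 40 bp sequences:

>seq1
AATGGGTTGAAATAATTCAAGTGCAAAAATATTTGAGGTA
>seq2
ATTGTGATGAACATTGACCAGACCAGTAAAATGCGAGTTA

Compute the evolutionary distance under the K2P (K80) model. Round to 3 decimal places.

0.749

Of 40 sites, 2 differences are transitions and 16 are transversions, so P = 2/40 = 0.05 and Q = 16/40 = 0.4.
Under the Kimura two-parameter model, d = −½ ln(1 − 2P − Q) − ¼ ln(1 − 2Q).
1 − 2P − Q = 0.5, giving −½ ln(0.5) = 0.346574.
1 − 2Q = 0.2, giving −¼ ln(0.2) = 0.402359.
d = 0.346574 + 0.402359 = 0.748933.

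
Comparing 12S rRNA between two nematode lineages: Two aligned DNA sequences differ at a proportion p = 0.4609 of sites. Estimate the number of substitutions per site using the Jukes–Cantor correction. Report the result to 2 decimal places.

0.71

d = −(3/4) ln(1 − 4p/3) = −0.75 ln(1 − 0.614533) = −0.75 ln(0.385467)
  = −0.75 × (-0.953300) = 0.714975 substitutions/site.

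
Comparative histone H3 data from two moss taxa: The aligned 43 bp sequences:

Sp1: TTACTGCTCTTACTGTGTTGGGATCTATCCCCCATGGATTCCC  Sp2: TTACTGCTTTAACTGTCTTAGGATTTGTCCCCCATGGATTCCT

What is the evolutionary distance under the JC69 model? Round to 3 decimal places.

The sequences differ at 7 of 43 sites (9, 11, 17, 20, 25, 27, 43), so p = 7/43 ≈ 0.162791.
d = −(3/4) ln(1 − 4p/3) = −0.75 ln(1 − 0.217055) = −0.75 ln(0.782945)
  = −0.75 × (-0.244693) = 0.183520 substitutions/site.

0.184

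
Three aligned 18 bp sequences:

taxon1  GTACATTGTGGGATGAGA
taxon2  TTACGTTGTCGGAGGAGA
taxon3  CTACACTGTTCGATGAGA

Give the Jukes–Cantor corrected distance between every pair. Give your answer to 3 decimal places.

d(taxon1,taxon2) = 0.264, d(taxon1,taxon3) = 0.264, d(taxon2,taxon3) = 0.441

taxon1–taxon2: 4/18 sites differ → p ≈ 0.222222, d = −0.75 ln(1 − 0.296296) = 0.263548 ≈ 0.264.
taxon1–taxon3: 4/18 sites differ → p ≈ 0.222222, d = −0.75 ln(1 − 0.296296) = 0.263548 ≈ 0.264.
taxon2–taxon3: 6/18 sites differ → p ≈ 0.333333, d = −0.75 ln(1 − 0.444444) = 0.440839 ≈ 0.441.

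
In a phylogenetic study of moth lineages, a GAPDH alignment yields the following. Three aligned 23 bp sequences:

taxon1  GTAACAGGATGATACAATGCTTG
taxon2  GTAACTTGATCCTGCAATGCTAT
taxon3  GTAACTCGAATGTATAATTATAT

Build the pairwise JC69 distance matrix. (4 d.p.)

d(taxon1,taxon2) = 0.3904, d(taxon1,taxon3) = 0.6501, d(taxon2,taxon3) = 0.4674

taxon1–taxon2: 7/23 sites differ → p ≈ 0.304348, d = −0.75 ln(1 − 0.405797) = 0.390401 ≈ 0.3904.
taxon1–taxon3: 10/23 sites differ → p ≈ 0.434783, d = −0.75 ln(1 − 0.579711) = 0.650110 ≈ 0.6501.
taxon2–taxon3: 8/23 sites differ → p ≈ 0.347826, d = −0.75 ln(1 − 0.463768) = 0.467391 ≈ 0.4674.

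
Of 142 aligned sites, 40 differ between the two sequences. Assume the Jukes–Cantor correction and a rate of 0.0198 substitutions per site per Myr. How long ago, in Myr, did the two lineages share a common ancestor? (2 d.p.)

8.92

p = 40/142 ≈ 0.28169.
d = −(3/4) ln(1 − 4p/3) = −0.75 ln(1 − 0.375587) = −0.75 ln(0.624413)
  = −0.75 × (-0.470943) = 0.353207 substitutions/site.
Under a molecular clock d = 2μt, so t = d/(2μ) = 0.353207 / (2 × 0.0198) = 8.92 Myr.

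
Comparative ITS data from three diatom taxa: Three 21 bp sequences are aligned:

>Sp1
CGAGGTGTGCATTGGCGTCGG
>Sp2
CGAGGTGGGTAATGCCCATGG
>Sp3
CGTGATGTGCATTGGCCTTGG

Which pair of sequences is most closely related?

Sp1 and Sp3

Sp1–Sp2: 7/21 differ, p = 0.333, d = 0.441.
Sp1–Sp3: 4/21 differ, p = 0.190, d = 0.220.
Sp2–Sp3: 7/21 differ, p = 0.333, d = 0.441.
The smallest distance is between Sp1 and Sp3.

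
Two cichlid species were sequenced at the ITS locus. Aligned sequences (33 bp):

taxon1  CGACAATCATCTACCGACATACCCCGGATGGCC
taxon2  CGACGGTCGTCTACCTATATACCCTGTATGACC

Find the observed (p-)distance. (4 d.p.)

The sequences differ at 8 of 33 positions (sites 5, 6, 9, 16, 18, 25, 27, 31).
p = 8/33 = 0.242424… ≈ 0.2424 (to 4 d.p.).

0.2424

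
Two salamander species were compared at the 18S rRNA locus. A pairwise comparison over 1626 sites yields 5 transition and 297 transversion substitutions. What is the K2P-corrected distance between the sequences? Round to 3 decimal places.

P = 5/1626 ≈ 0.003075 and Q = 297/1626 ≈ 0.182657.
Under the Kimura two-parameter model, d = −½ ln(1 − 2P − Q) − ¼ ln(1 − 2Q).
1 − 2P − Q = 0.811193, giving −½ ln(0.811193) = 0.104625.
1 − 2Q = 0.634686, giving −¼ ln(0.634686) = 0.113656.
d = 0.104625 + 0.113656 = 0.218281.

0.218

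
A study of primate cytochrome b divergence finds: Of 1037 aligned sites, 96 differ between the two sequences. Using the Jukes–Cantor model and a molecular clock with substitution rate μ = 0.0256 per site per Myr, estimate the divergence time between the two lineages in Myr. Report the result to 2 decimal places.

1.93

p = 96/1037 ≈ 0.092575.
d = −(3/4) ln(1 − 4p/3) = −0.75 ln(1 − 0.123433) = −0.75 ln(0.876567)
  = −0.75 × (-0.131742) = 0.098807 substitutions/site.
Under a molecular clock d = 2μt, so t = d/(2μ) = 0.098807 / (2 × 0.0256) = 1.93 Myr.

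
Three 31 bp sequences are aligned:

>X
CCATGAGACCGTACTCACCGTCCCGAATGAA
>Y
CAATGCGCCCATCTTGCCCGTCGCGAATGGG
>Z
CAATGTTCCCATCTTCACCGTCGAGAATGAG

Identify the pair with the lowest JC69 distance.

X–Y: 11/31 differ, p = 0.355, d = 0.481.
X–Z: 10/31 differ, p = 0.323, d = 0.422.
Y–Z: 6/31 differ, p = 0.194, d = 0.224.
The smallest distance is between Y and Z.

Y and Z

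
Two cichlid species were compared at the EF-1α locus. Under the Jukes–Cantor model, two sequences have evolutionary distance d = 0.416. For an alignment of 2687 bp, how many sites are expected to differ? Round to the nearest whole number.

858

Invert JC69: p = (3/4)(1 − e^(−4d/3)) = 0.75 × (1 − e^(-0.554667)) = 0.75 × (1 − 0.574263) = 0.319303.
Expected differing sites = pL ≈ 0.319303 × 2687 = 857.967161 ≈ 858.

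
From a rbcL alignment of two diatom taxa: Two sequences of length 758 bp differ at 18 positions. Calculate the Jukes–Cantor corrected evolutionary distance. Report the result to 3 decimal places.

0.024

p = 18/758 ≈ 0.023747.
d = −(3/4) ln(1 − 4p/3) = −0.75 ln(1 − 0.031663) = −0.75 ln(0.968337)
  = −0.75 × (-0.032175) = 0.024131 substitutions/site.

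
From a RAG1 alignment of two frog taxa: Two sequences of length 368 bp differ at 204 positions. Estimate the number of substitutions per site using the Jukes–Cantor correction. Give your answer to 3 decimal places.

p = 204/368 ≈ 0.554348.
d = −(3/4) ln(1 − 4p/3) = −0.75 ln(1 − 0.739131) = −0.75 ln(0.260869)
  = −0.75 × (-1.343737) = 1.007803 substitutions/site.

1.008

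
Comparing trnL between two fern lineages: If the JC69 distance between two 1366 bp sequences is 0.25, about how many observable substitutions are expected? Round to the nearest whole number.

Invert JC69: p = (3/4)(1 − e^(−4d/3)) = 0.75 × (1 − e^(-0.333333)) = 0.75 × (1 − 0.716532) = 0.212601.
Expected differing sites = pL ≈ 0.212601 × 1366 = 290.412966 ≈ 290.

290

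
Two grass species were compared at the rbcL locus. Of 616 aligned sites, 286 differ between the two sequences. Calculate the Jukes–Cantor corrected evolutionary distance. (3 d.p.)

0.724

p = 286/616 ≈ 0.464286.
d = −(3/4) ln(1 − 4p/3) = −0.75 ln(1 − 0.619048) = −0.75 ln(0.380952)
  = −0.75 × (-0.965082) = 0.723812 substitutions/site.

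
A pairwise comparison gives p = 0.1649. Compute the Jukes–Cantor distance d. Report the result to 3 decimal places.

d = −(3/4) ln(1 − 4p/3) = −0.75 ln(1 − 0.219867) = −0.75 ln(0.780133)
  = −0.75 × (-0.248291) = 0.186218 substitutions/site.

0.186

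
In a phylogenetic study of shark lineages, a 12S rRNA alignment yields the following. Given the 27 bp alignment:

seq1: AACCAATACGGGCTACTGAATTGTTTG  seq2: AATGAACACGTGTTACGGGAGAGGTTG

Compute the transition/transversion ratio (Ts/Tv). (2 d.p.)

0.67

Transitions are A↔G and C↔T; transversions are all other mismatches.
Transitions: 4. Transversions: 6.
R = 4/6 = 0.666666… ≈ 0.67 (to 2 d.p.).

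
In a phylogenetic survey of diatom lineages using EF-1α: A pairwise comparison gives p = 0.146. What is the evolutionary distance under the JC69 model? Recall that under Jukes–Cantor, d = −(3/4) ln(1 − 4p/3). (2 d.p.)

d = −(3/4) ln(1 − 4p/3) = −0.75 ln(1 − 0.194667) = −0.75 ln(0.805333)
  = −0.75 × (-0.216499) = 0.162374 substitutions/site.

0.16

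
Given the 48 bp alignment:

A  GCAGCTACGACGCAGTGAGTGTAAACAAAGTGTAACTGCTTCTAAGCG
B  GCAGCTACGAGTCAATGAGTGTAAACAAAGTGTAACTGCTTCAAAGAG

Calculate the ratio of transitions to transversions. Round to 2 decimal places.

0.25

Transitions are A↔G and C↔T; transversions are all other mismatches.
Transitions: 1. Transversions: 4.
R = 1/4 = 0.25.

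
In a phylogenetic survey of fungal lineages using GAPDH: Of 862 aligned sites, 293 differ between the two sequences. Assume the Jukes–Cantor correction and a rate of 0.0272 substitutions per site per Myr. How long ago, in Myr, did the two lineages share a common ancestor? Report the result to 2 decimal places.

p = 293/862 ≈ 0.339907.
d = −(3/4) ln(1 − 4p/3) = −0.75 ln(1 − 0.453209) = −0.75 ln(0.546791)
  = −0.75 × (-0.603689) = 0.452767 substitutions/site.
Under a molecular clock d = 2μt, so t = d/(2μ) = 0.452767 / (2 × 0.0272) = 8.32 Myr.

8.32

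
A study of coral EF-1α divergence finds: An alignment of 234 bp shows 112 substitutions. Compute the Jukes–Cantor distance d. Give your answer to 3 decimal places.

0.762

p = 112/234 ≈ 0.478632.
d = −(3/4) ln(1 − 4p/3) = −0.75 ln(1 − 0.638176) = −0.75 ln(0.361824)
  = −0.75 × (-1.016597) = 0.762448 substitutions/site.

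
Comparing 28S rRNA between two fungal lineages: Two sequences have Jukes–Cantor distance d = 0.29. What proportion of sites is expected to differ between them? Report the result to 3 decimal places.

0.241

p = (3/4)(1 − e^(−4d/3)) = 0.75 × (1 − e^(-0.386667)) = 0.75 × (1 − 0.679317) = 0.240512.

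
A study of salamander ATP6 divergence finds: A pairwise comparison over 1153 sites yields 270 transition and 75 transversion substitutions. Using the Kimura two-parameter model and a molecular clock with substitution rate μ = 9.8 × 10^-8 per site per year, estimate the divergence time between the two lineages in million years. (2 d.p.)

2.12

P = 270/1153 ≈ 0.234172 and Q = 75/1153 ≈ 0.065048.
Under the Kimura two-parameter model, d = −½ ln(1 − 2P − Q) − ¼ ln(1 − 2Q).
1 − 2P − Q = 0.466608, giving −½ ln(0.466608) = 0.381133.
1 − 2Q = 0.869904, giving −¼ ln(0.869904) = 0.034843.
d = 0.381133 + 0.034843 = 0.415976.
Under a molecular clock d = 2μt, so t = d/(2μ) = 0.415976 / (2 × 9.8 × 10^-8) = 2.12 million years.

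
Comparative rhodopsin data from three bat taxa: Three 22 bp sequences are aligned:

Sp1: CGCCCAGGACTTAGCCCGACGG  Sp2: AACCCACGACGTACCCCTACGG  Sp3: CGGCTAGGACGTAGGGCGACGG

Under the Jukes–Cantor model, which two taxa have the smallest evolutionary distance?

Sp1–Sp2: 6/22 differ, p = 0.273, d = 0.339.
Sp1–Sp3: 5/22 differ, p = 0.227, d = 0.271.
Sp2–Sp3: 9/22 differ, p = 0.409, d = 0.591.
The smallest distance is between Sp1 and Sp3.

Sp1 and Sp3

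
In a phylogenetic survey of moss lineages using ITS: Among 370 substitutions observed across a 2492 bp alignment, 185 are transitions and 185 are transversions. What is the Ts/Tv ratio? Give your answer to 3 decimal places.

R = 185/185 = 1.000.

1.000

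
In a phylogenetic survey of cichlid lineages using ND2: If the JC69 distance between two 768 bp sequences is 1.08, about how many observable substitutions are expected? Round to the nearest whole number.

440

Invert JC69: p = (3/4)(1 − e^(−4d/3)) = 0.75 × (1 − e^(-1.44)) = 0.75 × (1 − 0.236928) = 0.572304.
Expected differing sites = pL ≈ 0.572304 × 768 = 439.529472 ≈ 440.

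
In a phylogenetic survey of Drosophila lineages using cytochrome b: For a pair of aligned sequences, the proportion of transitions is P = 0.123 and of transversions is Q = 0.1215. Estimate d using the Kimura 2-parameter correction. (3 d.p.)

Under the Kimura two-parameter model, d = −½ ln(1 − 2P − Q) − ¼ ln(1 − 2Q).
1 − 2P − Q = 0.6325, giving −½ ln(0.6325) = 0.229038.
1 − 2Q = 0.757, giving −¼ ln(0.757) = 0.069598.
d = 0.229038 + 0.069598 = 0.298636.

0.299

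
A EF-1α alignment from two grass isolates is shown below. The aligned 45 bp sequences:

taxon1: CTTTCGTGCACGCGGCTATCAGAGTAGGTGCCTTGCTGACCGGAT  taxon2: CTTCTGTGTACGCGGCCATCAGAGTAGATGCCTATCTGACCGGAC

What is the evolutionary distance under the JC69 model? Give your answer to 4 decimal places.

The sequences differ at 8 of 45 sites (4, 5, 9, 17, 28, 34, 35, 45), so p = 8/45 ≈ 0.177778.
d = −(3/4) ln(1 − 4p/3) = −0.75 ln(1 − 0.237037) = −0.75 ln(0.762963)
  = −0.75 × (-0.270546) = 0.202910 substitutions/site.

0.2029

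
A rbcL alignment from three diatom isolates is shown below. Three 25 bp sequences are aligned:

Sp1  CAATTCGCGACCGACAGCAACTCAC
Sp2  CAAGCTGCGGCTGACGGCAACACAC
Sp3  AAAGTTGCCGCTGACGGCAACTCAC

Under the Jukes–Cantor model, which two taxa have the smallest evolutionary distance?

Sp2 and Sp3

Sp1–Sp2: 7/25 differ, p = 0.280, d = 0.351.
Sp1–Sp3: 7/25 differ, p = 0.280, d = 0.351.
Sp2–Sp3: 4/25 differ, p = 0.160, d = 0.180.
The smallest distance is between Sp2 and Sp3.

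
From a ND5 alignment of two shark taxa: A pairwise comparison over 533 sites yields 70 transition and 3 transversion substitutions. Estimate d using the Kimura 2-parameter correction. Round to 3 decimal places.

P = 70/533 ≈ 0.131332 and Q = 3/533 ≈ 0.005629.
Under the Kimura two-parameter model, d = −½ ln(1 − 2P − Q) − ¼ ln(1 − 2Q).
1 − 2P − Q = 0.731707, giving −½ ln(0.731707) = 0.156188.
1 − 2Q = 0.988742, giving −¼ ln(0.988742) = 0.002830.
d = 0.156188 + 0.002830 = 0.159018.

0.159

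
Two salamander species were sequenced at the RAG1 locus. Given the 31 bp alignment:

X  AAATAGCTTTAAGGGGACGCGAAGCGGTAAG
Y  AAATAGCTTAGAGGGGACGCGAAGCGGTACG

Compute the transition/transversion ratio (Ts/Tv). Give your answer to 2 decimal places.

Transitions are A↔G and C↔T; transversions are all other mismatches.
Transitions: 1. Transversions: 2.
R = 1/2 = 0.50.

0.50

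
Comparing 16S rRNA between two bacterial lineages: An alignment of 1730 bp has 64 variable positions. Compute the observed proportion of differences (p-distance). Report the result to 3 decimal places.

0.037

p = 64/1730 = 0.036994… ≈ 0.037 (to 3 d.p.).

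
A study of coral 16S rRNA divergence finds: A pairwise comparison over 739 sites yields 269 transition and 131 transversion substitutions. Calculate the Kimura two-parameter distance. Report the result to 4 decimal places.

P = 269/739 ≈ 0.364005 and Q = 131/739 ≈ 0.177267.
Under the Kimura two-parameter model, d = −½ ln(1 − 2P − Q) − ¼ ln(1 − 2Q).
1 − 2P − Q = 0.094723, giving −½ ln(0.094723) = 1.178399.
1 − 2Q = 0.645466, giving −¼ ln(0.645466) = 0.109446.
d = 1.178399 + 0.109446 = 1.287845.

1.2878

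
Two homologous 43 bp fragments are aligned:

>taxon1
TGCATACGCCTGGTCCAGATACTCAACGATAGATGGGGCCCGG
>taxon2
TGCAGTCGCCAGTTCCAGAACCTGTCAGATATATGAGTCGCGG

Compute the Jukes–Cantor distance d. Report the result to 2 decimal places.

The sequences differ at 14 of 43 sites, so p = 14/43 ≈ 0.325581.
d = −(3/4) ln(1 − 4p/3) = −0.75 ln(1 − 0.434108) = −0.75 ln(0.565892)
  = −0.75 × (-0.569352) = 0.427014 substitutions/site.

0.43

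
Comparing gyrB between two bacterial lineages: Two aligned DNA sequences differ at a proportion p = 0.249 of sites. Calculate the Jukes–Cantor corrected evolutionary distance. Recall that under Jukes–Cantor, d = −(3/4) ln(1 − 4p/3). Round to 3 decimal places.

d = −(3/4) ln(1 − 4p/3) = −0.75 ln(1 − 0.332) = −0.75 ln(0.668)
  = −0.75 × (-0.403467) = 0.302600 substitutions/site.

0.303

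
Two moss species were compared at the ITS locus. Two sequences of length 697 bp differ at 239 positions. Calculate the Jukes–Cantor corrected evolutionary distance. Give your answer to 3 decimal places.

p = 239/697 ≈ 0.342898.
d = −(3/4) ln(1 − 4p/3) = −0.75 ln(1 − 0.457197) = −0.75 ln(0.542803)
  = −0.75 × (-0.611009) = 0.458257 substitutions/site.

0.458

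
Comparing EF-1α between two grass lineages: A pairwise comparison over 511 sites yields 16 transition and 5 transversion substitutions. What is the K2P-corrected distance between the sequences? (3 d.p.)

P = 16/511 ≈ 0.031311 and Q = 5/511 ≈ 0.009785.
Under the Kimura two-parameter model, d = −½ ln(1 − 2P − Q) − ¼ ln(1 − 2Q).
1 − 2P − Q = 0.927593, giving −½ ln(0.927593) = 0.037581.
1 − 2Q = 0.98043, giving −¼ ln(0.98043) = 0.004941.
d = 0.037581 + 0.004941 = 0.042522.

0.043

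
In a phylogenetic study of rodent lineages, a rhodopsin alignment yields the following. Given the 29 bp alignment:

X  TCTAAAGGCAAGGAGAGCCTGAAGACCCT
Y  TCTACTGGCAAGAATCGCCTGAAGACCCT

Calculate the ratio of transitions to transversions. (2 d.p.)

0.25

Transitions are A↔G and C↔T; transversions are all other mismatches.
Transitions: 1. Transversions: 4.
R = 1/4 = 0.25.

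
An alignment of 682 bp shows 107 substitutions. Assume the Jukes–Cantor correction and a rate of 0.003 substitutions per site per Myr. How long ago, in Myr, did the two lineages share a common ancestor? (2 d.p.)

29.34

p = 107/682 ≈ 0.156891.
d = −(3/4) ln(1 − 4p/3) = −0.75 ln(1 − 0.209188) = −0.75 ln(0.790812)
  = −0.75 × (-0.234695) = 0.176021 substitutions/site.
Under a molecular clock d = 2μt, so t = d/(2μ) = 0.176021 / (2 × 0.003) = 29.34 Myr.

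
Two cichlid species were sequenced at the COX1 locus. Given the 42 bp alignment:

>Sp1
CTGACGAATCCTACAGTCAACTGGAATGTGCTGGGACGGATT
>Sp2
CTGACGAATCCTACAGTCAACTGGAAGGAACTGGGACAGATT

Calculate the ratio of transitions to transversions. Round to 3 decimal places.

Transitions are A↔G and C↔T; transversions are all other mismatches.
Transitions: 2. Transversions: 2.
R = 2/2 = 1.000.

1.000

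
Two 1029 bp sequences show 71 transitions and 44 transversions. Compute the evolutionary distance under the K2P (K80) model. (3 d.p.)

P = 71/1029 ≈ 0.068999 and Q = 44/1029 ≈ 0.04276.
Under the Kimura two-parameter model, d = −½ ln(1 − 2P − Q) − ¼ ln(1 − 2Q).
1 − 2P − Q = 0.819242, giving −½ ln(0.819242) = 0.099688.
1 − 2Q = 0.91448, giving −¼ ln(0.91448) = 0.022350.
d = 0.099688 + 0.022350 = 0.122038.

0.122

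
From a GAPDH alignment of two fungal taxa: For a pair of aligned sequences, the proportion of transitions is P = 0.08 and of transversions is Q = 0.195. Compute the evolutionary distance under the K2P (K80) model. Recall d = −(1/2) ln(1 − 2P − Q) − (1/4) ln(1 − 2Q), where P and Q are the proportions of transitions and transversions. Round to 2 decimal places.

0.34

Under the Kimura two-parameter model, d = −½ ln(1 − 2P − Q) − ¼ ln(1 − 2Q).
1 − 2P − Q = 0.645, giving −½ ln(0.645) = 0.219252.
1 − 2Q = 0.61, giving −¼ ln(0.61) = 0.123574.
d = 0.219252 + 0.123574 = 0.342826.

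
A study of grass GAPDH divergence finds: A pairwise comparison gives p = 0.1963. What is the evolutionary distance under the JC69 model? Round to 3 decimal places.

d = −(3/4) ln(1 − 4p/3) = −0.75 ln(1 − 0.261733) = −0.75 ln(0.738267)
  = −0.75 × (-0.303450) = 0.227588 substitutions/site.

0.228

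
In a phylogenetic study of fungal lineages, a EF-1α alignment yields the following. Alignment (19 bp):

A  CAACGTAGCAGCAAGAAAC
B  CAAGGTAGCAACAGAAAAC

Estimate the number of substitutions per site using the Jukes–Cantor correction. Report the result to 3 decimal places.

0.247

The sequences differ at 4 of 19 sites (4, 11, 14, 15), so p = 4/19 ≈ 0.210526.
d = −(3/4) ln(1 − 4p/3) = −0.75 ln(1 − 0.280701) = −0.75 ln(0.719299)
  = −0.75 × (-0.329478) = 0.247109 substitutions/site.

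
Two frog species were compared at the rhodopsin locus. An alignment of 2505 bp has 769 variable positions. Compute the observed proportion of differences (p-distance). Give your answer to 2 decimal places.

p = 769/2505 = 0.306986… ≈ 0.31 (to 2 d.p.).

0.31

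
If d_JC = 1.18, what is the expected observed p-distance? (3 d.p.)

0.594

p = (3/4)(1 − e^(−4d/3)) = 0.75 × (1 − e^(-1.573333)) = 0.75 × (1 − 0.207353) = 0.594485.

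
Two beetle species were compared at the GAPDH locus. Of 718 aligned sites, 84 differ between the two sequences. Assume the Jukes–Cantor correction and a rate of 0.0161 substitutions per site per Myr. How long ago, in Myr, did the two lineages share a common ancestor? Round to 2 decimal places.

p = 84/718 ≈ 0.116992.
d = −(3/4) ln(1 − 4p/3) = −0.75 ln(1 − 0.155989) = −0.75 ln(0.844011)
  = −0.75 × (-0.169590) = 0.127193 substitutions/site.
Under a molecular clock d = 2μt, so t = d/(2μ) = 0.127193 / (2 × 0.0161) = 3.95 Myr.

3.95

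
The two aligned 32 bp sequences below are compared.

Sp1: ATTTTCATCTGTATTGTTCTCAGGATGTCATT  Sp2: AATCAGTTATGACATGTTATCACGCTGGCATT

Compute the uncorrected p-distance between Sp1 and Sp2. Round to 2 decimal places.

The sequences differ at 13 of 32 positions.
p = 13/32 = 0.40625 ≈ 0.41 (to 2 d.p.).

0.41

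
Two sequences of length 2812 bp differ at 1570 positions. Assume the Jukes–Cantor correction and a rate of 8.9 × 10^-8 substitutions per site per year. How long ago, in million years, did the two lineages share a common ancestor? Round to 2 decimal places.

5.75

p = 1570/2812 ≈ 0.558321.
d = −(3/4) ln(1 − 4p/3) = −0.75 ln(1 − 0.744428) = −0.75 ln(0.255572)
  = −0.75 × (-1.364251) = 1.023188 substitutions/site.
Under a molecular clock d = 2μt, so t = d/(2μ) = 1.023188 / (2 × 8.9 × 10^-8) = 5.75 million years.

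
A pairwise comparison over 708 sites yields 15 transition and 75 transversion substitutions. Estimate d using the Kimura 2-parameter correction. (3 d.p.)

P = 15/708 ≈ 0.021186 and Q = 75/708 ≈ 0.105932.
Under the Kimura two-parameter model, d = −½ ln(1 − 2P − Q) − ¼ ln(1 − 2Q).
1 − 2P − Q = 0.851696, giving −½ ln(0.851696) = 0.080263.
1 − 2Q = 0.788136, giving −¼ ln(0.788136) = 0.059521.
d = 0.080263 + 0.059521 = 0.139784.

0.140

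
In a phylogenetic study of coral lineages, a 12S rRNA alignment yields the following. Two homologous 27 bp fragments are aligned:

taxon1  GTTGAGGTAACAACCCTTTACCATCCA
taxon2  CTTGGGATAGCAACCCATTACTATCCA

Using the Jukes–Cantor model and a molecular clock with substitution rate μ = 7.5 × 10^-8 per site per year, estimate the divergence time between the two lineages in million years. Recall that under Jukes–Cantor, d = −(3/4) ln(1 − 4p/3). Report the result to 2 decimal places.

1.76

The sequences differ at 6 of 27 sites (1, 5, 7, 10, 17, 22), so p = 6/27 ≈ 0.222222.
d = −(3/4) ln(1 − 4p/3) = −0.75 ln(1 − 0.296296) = −0.75 ln(0.703704)
  = −0.75 × (-0.351397) = 0.263548 substitutions/site.
Under a molecular clock d = 2μt, so t = d/(2μ) = 0.263548 / (2 × 7.5 × 10^-8) = 1.76 million years.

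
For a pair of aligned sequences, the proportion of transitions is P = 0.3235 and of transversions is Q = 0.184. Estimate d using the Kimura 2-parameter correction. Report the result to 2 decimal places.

Under the Kimura two-parameter model, d = −½ ln(1 − 2P − Q) − ¼ ln(1 − 2Q).
1 − 2P − Q = 0.169, giving −½ ln(0.169) = 0.888928.
1 − 2Q = 0.632, giving −¼ ln(0.632) = 0.114716.
d = 0.888928 + 0.114716 = 1.003644.

1.00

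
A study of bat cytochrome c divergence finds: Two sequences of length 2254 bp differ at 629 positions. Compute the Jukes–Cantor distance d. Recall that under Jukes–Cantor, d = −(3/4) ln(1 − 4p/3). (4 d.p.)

p = 629/2254 ≈ 0.279059.
d = −(3/4) ln(1 − 4p/3) = −0.75 ln(1 − 0.372079) = −0.75 ln(0.627921)
  = −0.75 × (-0.465341) = 0.349006 substitutions/site.

0.3490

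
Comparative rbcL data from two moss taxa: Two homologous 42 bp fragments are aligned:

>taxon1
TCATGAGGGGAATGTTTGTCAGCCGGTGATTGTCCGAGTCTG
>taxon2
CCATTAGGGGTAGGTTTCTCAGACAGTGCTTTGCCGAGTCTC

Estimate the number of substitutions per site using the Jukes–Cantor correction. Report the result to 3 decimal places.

The sequences differ at 11 of 42 sites, so p = 11/42 ≈ 0.261905.
d = −(3/4) ln(1 − 4p/3) = −0.75 ln(1 − 0.349207) = −0.75 ln(0.650793)
  = −0.75 × (-0.429564) = 0.322173 substitutions/site.

0.322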